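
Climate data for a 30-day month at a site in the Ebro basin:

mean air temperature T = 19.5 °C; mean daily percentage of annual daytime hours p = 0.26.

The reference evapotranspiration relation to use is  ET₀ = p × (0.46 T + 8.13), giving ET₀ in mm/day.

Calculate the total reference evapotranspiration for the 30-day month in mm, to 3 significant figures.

ET₀ = 0.26 × (0.46 × 19.5 + 8.13) = 0.26 × 17.100 = 4.4460 mm/d
Monthly total = 4.4460 × 30 = 133.380 mm

133 mm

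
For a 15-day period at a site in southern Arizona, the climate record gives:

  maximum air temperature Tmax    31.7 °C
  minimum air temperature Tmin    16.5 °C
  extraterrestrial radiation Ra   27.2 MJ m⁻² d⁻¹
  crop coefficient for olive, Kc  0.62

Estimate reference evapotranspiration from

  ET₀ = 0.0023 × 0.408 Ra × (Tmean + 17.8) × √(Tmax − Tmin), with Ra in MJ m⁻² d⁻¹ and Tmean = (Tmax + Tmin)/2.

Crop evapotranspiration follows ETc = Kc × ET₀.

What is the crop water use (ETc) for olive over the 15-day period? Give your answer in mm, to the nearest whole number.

39 mm

Tmean = (31.7 + 16.5)/2 = 24.10 °C
0.408 Ra = 0.408 × 27.2 = 11.0976 mm/d equivalent
ET₀ = 0.0023 × 11.0976 × (24.10 + 17.8) × √15.2 = 0.0023 × 11.0976 × 41.90 × 3.8987 = 4.1696 mm/d
ETc = Kc × ET₀ = 0.62 × 4.1696 = 2.5852 mm/d
Over 15 days: 2.5852 × 15 = 38.778 mm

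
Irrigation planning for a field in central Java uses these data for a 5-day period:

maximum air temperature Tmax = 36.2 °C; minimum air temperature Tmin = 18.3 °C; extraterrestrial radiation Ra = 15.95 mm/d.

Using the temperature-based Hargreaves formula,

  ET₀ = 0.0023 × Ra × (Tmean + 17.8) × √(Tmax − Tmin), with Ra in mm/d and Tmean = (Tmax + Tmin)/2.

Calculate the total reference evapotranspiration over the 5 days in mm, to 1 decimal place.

35.0 mm

Tmean = (36.2 + 18.3)/2 = 27.25 °C
ET₀ = 0.0023 × 15.95 × (27.25 + 17.8) × √17.9 = 0.0023 × 15.95 × 45.05 × 4.2308 = 6.9921 mm/d
Over 5 days: 6.9921 × 5 = 34.961 mm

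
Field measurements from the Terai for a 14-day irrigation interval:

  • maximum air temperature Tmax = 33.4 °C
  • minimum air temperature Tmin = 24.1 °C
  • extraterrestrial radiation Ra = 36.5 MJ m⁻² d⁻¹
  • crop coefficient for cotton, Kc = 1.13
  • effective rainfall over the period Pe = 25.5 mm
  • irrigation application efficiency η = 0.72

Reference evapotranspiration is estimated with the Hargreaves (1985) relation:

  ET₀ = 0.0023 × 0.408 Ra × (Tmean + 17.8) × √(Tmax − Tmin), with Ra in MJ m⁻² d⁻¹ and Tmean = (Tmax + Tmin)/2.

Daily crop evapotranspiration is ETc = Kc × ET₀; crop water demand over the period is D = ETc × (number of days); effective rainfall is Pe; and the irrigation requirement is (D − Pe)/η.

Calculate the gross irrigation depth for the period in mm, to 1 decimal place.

71.4 mm

Tmean = (33.4 + 24.1)/2 = 28.75 °C
0.408 Ra = 0.408 × 36.5 = 14.8920 mm/d equivalent
ET₀ = 0.0023 × 14.8920 × (28.75 + 17.8) × √9.3 = 0.0023 × 14.8920 × 46.55 × 3.0496 = 4.8623 mm/d
ETc = Kc × ET₀ = 1.13 × 4.8623 = 5.4944 mm/d
Crop demand D = ETc × 14 d = 5.4944 × 14 = 76.922 mm
D − Pe = 76.922 − 25.5 = 51.422 mm
Gross irrigation = 51.422 / 0.72 = 71.419 mm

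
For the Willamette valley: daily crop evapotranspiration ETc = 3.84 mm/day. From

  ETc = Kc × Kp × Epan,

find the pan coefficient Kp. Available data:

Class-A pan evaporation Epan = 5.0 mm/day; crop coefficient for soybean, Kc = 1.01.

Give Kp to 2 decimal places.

ETc = Kc × Kp × Epan  ⇒  Kp = ETc / (Kc × Epan)
Kp = 3.84 / (1.01 × 5.0) = 3.84 / 5.050 = 0.7604

0.76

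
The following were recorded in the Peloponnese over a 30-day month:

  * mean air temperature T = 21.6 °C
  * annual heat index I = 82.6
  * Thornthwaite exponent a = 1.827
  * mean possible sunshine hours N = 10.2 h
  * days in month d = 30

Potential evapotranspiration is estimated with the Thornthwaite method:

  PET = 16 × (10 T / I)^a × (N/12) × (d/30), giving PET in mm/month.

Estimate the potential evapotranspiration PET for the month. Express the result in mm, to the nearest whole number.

79 mm

10T/I = 10 × 21.6 / 82.6 = 2.6150
(10T/I)^a = 2.6150^1.827 = 5.7906
Uncorrected PET = 16 × 5.7906 = 92.650 mm
Correction = (N/12)(d/30) = (10.2/12)(30/30) = 0.8500
PET = 92.650 × 0.8500 = 78.753 mm/month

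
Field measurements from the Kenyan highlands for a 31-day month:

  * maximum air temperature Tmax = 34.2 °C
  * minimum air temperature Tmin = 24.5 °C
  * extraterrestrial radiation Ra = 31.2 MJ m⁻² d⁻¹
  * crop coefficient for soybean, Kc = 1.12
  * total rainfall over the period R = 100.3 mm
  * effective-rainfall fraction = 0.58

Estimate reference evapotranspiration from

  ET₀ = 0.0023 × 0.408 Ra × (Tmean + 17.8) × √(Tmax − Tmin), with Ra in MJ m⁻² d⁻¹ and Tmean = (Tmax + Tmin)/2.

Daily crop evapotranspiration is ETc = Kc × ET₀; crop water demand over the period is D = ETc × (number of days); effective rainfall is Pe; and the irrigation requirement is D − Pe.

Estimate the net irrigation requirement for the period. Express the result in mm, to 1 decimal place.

91.1 mm

Tmean = (34.2 + 24.5)/2 = 29.35 °C
0.408 Ra = 0.408 × 31.2 = 12.7296 mm/d equivalent
ET₀ = 0.0023 × 12.7296 × (29.35 + 17.8) × √9.7 = 0.0023 × 12.7296 × 47.15 × 3.1145 = 4.2994 mm/d
ETc = Kc × ET₀ = 1.12 × 4.2994 = 4.8153 mm/d
Crop demand D = ETc × 31 d = 4.8153 × 31 = 149.274 mm
Pe = 0.58 × 100.3 = 58.174 mm
D − Pe = 149.274 − 58.174 = 91.100 mm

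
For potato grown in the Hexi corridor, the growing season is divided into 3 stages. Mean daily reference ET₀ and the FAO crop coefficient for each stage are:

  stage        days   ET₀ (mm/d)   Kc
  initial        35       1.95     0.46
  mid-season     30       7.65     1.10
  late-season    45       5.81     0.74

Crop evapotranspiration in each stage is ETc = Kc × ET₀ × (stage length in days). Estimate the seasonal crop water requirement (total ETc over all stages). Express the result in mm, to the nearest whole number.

initial: 0.46 × 1.95 × 35 = 31.40 mm
mid-season: 1.10 × 7.65 × 30 = 252.45 mm
late-season: 0.74 × 5.81 × 45 = 193.47 mm
Seasonal total = 477.32 mm

477 mm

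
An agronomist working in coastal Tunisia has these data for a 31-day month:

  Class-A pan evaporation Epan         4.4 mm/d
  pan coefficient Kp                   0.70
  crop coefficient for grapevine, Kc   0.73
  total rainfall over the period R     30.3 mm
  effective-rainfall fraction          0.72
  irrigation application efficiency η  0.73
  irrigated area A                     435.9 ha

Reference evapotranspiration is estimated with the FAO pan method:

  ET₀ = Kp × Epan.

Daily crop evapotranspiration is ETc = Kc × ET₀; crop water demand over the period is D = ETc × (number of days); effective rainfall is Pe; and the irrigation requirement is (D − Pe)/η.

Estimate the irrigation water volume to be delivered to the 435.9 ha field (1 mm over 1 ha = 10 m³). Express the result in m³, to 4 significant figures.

ET₀ = 0.70 × 4.4 = 3.0800 mm/d
ETc = Kc × ET₀ = 0.73 × 3.0800 = 2.2484 mm/d
Crop demand D = ETc × 31 d = 2.2484 × 31 = 69.700 mm
Pe = 0.72 × 30.3 = 21.816 mm
D − Pe = 69.700 − 21.816 = 47.884 mm
Gross irrigation = 47.884 / 0.73 = 65.595 mm
Volume = 65.595 mm × 435.9 ha × 10 = 285928.6 m³

285900 m³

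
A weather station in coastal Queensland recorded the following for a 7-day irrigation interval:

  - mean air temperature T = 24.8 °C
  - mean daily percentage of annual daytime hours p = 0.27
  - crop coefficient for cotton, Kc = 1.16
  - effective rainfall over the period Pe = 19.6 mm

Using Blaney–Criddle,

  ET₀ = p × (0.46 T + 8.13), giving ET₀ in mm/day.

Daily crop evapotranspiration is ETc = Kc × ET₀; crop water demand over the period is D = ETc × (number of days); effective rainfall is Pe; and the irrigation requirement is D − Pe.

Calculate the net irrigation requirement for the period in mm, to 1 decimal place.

23.2 mm

ET₀ = 0.27 × (0.46 × 24.8 + 8.13) = 0.27 × 19.538 = 5.2753 mm/d
ETc = Kc × ET₀ = 1.16 × 5.2753 = 6.1193 mm/d
Crop demand D = ETc × 7 d = 6.1193 × 7 = 42.835 mm
D − Pe = 42.835 − 19.6 = 23.235 mm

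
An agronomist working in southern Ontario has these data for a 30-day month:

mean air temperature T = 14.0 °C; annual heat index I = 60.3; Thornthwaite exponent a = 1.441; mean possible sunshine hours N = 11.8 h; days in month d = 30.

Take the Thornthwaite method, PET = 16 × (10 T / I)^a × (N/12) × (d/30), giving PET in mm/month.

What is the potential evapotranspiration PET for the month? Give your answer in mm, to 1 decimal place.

10T/I = 10 × 14.0 / 60.3 = 2.3217
(10T/I)^a = 2.3217^1.441 = 3.3661
Uncorrected PET = 16 × 3.3661 = 53.858 mm
Correction = (N/12)(d/30) = (11.8/12)(30/30) = 0.9833
PET = 53.858 × 0.9833 = 52.959 mm/month

53.0 mm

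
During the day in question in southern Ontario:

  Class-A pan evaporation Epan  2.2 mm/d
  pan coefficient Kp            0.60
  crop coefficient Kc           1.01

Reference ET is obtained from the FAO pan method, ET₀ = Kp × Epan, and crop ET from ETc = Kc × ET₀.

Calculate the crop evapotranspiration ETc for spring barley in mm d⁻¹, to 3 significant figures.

ET₀ = 0.60 × 2.2 = 1.3200 mm/d
ETc = Kc × ET₀ = 1.01 × 1.3200 = 1.3332 mm/d

1.33 mm d⁻¹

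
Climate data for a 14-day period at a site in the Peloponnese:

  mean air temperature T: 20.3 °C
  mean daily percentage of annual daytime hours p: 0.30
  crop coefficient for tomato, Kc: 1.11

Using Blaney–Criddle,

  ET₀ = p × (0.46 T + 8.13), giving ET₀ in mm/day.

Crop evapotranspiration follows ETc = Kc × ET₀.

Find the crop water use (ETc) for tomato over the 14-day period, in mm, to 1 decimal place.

ET₀ = 0.30 × (0.46 × 20.3 + 8.13) = 0.30 × 17.468 = 5.2404 mm/d
ETc = Kc × ET₀ = 1.11 × 5.2404 = 5.8168 mm/d
Over 14 days: 5.8168 × 14 = 81.435 mm

81.4 mm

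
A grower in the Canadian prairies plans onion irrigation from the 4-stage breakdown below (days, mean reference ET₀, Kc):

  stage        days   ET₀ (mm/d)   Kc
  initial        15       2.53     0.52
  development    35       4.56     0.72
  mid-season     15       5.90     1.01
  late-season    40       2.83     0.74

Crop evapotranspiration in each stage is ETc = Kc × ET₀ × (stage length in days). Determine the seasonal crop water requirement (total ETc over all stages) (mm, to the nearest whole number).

308 mm

initial: 0.52 × 2.53 × 15 = 19.73 mm
development: 0.72 × 4.56 × 35 = 114.91 mm
mid-season: 1.01 × 5.90 × 15 = 89.39 mm
late-season: 0.74 × 2.83 × 40 = 83.77 mm
Seasonal total = 307.80 mm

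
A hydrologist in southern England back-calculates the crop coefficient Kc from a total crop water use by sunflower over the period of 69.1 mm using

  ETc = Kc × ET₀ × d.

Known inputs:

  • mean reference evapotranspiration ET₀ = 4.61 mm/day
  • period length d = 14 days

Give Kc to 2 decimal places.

1.07

ETc = Kc × ET₀ × d  ⇒  Kc = ETc / (ET₀ × d)
Kc = 69.1 / (4.61 × 14) = 69.1 / 64.54 = 1.0707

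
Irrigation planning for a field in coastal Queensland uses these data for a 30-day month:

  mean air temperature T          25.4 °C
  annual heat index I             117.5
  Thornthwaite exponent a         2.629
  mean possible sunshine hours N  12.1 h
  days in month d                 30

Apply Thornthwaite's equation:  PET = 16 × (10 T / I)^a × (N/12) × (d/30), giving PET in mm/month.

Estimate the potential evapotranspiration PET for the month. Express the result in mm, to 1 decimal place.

122.4 mm

10T/I = 10 × 25.4 / 117.5 = 2.1617
(10T/I)^a = 2.1617^2.629 = 7.5889
Uncorrected PET = 16 × 7.5889 = 121.422 mm
Correction = (N/12)(d/30) = (12.1/12)(30/30) = 1.0083
PET = 121.422 × 1.0083 = 122.430 mm/month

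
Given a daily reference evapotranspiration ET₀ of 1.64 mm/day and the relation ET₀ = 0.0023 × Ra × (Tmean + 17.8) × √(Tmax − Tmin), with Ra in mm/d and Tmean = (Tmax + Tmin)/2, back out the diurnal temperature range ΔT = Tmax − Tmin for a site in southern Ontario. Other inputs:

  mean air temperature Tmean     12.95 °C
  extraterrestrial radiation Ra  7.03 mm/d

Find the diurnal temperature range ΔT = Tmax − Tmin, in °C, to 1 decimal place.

10.9 °C

√ΔT = ET₀ / [0.0023 × Ra × (Tmean+17.8)] = 1.64 / (0.0023 × 7.03 × 30.75) = 3.2985
ΔT = 3.2985² = 10.880 °C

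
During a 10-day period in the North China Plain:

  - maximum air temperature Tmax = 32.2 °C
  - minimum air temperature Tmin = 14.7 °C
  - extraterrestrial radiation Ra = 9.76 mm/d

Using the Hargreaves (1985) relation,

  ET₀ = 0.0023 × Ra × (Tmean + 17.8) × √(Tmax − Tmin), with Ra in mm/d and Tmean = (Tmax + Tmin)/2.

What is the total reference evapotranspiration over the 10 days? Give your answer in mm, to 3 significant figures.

Tmean = (32.2 + 14.7)/2 = 23.45 °C
ET₀ = 0.0023 × 9.76 × (23.45 + 17.8) × √17.5 = 0.0023 × 9.76 × 41.25 × 4.1833 = 3.8737 mm/d
Over 10 days: 3.8737 × 10 = 38.737 mm

38.7 mm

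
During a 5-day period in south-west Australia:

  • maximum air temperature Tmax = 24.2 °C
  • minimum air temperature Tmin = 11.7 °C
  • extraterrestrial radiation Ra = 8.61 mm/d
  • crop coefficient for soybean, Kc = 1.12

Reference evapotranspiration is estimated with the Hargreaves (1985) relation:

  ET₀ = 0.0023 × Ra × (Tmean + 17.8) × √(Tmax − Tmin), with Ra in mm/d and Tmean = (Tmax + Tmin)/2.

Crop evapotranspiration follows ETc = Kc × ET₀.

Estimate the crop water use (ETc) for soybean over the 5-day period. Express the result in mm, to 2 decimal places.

Tmean = (24.2 + 11.7)/2 = 17.95 °C
ET₀ = 0.0023 × 8.61 × (17.95 + 17.8) × √12.5 = 0.0023 × 8.61 × 35.75 × 3.5355 = 2.5030 mm/d
ETc = Kc × ET₀ = 1.12 × 2.5030 = 2.8034 mm/d
Over 5 days: 2.8034 × 5 = 14.017 mm

14.02 mm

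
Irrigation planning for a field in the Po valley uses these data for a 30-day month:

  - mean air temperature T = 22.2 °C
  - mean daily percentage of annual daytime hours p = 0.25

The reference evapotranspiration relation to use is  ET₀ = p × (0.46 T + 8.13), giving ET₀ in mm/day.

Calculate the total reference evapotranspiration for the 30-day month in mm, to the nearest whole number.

ET₀ = 0.25 × (0.46 × 22.2 + 8.13) = 0.25 × 18.342 = 4.5855 mm/d
Monthly total = 4.5855 × 30 = 137.565 mm

138 mm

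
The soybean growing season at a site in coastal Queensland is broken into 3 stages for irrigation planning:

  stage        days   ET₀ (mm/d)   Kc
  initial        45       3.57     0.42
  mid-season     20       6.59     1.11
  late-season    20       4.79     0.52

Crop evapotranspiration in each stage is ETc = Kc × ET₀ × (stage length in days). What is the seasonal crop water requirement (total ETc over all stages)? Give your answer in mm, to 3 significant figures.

264 mm

initial: 0.42 × 3.57 × 45 = 67.47 mm
mid-season: 1.11 × 6.59 × 20 = 146.30 mm
late-season: 0.52 × 4.79 × 20 = 49.82 mm
Seasonal total = 263.59 mm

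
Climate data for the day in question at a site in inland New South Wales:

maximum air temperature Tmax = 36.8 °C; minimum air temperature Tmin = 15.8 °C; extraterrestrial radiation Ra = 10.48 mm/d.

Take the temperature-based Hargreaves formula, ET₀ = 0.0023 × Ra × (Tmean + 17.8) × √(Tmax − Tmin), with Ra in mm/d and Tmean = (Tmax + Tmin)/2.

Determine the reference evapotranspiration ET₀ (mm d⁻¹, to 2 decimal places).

4.87 mm d⁻¹

Tmean = (36.8 + 15.8)/2 = 26.30 °C
ET₀ = 0.0023 × 10.48 × (26.30 + 17.8) × √21.0 = 0.0023 × 10.48 × 44.10 × 4.5826 = 4.8712 mm/d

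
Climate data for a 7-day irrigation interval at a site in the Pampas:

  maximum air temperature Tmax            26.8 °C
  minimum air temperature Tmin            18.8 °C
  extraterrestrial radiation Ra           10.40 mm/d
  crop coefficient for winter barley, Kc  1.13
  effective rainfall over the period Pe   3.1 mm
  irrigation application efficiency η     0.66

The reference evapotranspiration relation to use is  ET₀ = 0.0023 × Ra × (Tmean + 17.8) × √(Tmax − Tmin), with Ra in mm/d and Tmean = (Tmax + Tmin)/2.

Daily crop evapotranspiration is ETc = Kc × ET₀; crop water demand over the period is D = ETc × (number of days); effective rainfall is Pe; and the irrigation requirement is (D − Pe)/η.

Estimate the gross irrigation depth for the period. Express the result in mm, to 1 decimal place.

28.2 mm

Tmean = (26.8 + 18.8)/2 = 22.80 °C
ET₀ = 0.0023 × 10.40 × (22.80 + 17.8) × √8.0 = 0.0023 × 10.40 × 40.60 × 2.8284 = 2.7468 mm/d
ETc = Kc × ET₀ = 1.13 × 2.7468 = 3.1039 mm/d
Crop demand D = ETc × 7 d = 3.1039 × 7 = 21.727 mm
D − Pe = 21.727 − 3.1 = 18.627 mm
Gross irrigation = 18.627 / 0.66 = 28.223 mm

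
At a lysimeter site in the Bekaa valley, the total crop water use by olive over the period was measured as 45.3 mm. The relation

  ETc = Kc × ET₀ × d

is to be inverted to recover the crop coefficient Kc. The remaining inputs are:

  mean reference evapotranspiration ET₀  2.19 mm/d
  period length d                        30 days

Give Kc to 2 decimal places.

ETc = Kc × ET₀ × d  ⇒  Kc = ETc / (ET₀ × d)
Kc = 45.3 / (2.19 × 30) = 45.3 / 65.70 = 0.6895

0.69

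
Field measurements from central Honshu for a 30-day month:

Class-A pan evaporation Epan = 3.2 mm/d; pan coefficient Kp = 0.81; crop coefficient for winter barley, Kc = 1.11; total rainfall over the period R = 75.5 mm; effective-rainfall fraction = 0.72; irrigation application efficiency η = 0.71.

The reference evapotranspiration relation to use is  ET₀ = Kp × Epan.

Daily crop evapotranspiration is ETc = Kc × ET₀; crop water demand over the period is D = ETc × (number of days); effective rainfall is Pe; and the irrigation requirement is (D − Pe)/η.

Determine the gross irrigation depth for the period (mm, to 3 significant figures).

ET₀ = 0.81 × 3.2 = 2.5920 mm/d
ETc = Kc × ET₀ = 1.11 × 2.5920 = 2.8771 mm/d
Crop demand D = ETc × 30 d = 2.8771 × 30 = 86.313 mm
Pe = 0.72 × 75.5 = 54.360 mm
D − Pe = 86.313 − 54.360 = 31.953 mm
Gross irrigation = 31.953 / 0.71 = 45.004 mm

45.0 mm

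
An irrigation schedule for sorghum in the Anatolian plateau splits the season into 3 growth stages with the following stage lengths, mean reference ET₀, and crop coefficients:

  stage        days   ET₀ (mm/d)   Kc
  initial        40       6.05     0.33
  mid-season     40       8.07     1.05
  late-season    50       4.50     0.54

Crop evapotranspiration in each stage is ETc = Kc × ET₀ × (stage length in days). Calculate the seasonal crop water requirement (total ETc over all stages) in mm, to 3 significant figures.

540 mm

initial: 0.33 × 6.05 × 40 = 79.86 mm
mid-season: 1.05 × 8.07 × 40 = 338.94 mm
late-season: 0.54 × 4.50 × 50 = 121.50 mm
Seasonal total = 540.30 mm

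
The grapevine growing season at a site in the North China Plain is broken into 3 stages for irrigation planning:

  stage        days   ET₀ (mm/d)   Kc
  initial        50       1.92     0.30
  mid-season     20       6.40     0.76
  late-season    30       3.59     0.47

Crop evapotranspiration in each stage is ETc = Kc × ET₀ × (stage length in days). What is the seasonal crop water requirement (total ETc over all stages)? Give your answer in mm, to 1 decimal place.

initial: 0.30 × 1.92 × 50 = 28.80 mm
mid-season: 0.76 × 6.40 × 20 = 97.28 mm
late-season: 0.47 × 3.59 × 30 = 50.62 mm
Seasonal total = 176.70 mm

176.7 mm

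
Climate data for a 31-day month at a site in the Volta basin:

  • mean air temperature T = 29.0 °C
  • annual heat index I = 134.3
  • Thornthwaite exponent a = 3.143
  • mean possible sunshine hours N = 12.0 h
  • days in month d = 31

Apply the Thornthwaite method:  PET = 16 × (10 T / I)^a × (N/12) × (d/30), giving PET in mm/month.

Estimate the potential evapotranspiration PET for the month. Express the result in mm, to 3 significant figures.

10T/I = 10 × 29.0 / 134.3 = 2.1593
(10T/I)^a = 2.1593^3.143 = 11.2395
Uncorrected PET = 16 × 11.2395 = 179.832 mm
Correction = (N/12)(d/30) = (12.0/12)(31/30) = 1.0333
PET = 179.832 × 1.0333 = 185.820 mm/month

186 mm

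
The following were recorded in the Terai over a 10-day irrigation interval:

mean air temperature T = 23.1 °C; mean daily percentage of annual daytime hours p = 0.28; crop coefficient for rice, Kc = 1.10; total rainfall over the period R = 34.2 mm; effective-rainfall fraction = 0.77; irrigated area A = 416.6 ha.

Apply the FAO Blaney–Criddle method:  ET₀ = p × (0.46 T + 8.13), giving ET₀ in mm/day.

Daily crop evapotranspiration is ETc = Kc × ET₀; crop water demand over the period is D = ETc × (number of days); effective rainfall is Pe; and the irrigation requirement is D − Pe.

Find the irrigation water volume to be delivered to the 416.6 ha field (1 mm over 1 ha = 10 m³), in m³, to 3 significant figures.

ET₀ = 0.28 × (0.46 × 23.1 + 8.13) = 0.28 × 18.756 = 5.2517 mm/d
ETc = Kc × ET₀ = 1.10 × 5.2517 = 5.7769 mm/d
Crop demand D = ETc × 10 d = 5.7769 × 10 = 57.769 mm
Pe = 0.77 × 34.2 = 26.334 mm
D − Pe = 57.769 − 26.334 = 31.435 mm
Volume = 31.435 mm × 416.6 ha × 10 = 130958.2 m³

131000 m³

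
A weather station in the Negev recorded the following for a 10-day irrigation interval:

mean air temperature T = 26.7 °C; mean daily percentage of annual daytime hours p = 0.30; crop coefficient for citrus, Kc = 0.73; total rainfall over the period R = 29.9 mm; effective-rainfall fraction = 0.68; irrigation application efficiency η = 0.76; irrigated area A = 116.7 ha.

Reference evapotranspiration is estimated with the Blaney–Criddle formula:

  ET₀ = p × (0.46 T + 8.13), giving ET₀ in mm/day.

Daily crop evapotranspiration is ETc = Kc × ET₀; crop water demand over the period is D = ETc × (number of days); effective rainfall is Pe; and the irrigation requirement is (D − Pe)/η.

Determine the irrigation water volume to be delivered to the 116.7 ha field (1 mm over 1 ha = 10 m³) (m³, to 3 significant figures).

37400 m³

ET₀ = 0.30 × (0.46 × 26.7 + 8.13) = 0.30 × 20.412 = 6.1236 mm/d
ETc = Kc × ET₀ = 0.73 × 6.1236 = 4.4702 mm/d
Crop demand D = ETc × 10 d = 4.4702 × 10 = 44.702 mm
Pe = 0.68 × 29.9 = 20.332 mm
D − Pe = 44.702 − 20.332 = 24.370 mm
Gross irrigation = 24.370 / 0.76 = 32.066 mm
Volume = 32.066 mm × 116.7 ha × 10 = 37421.0 m³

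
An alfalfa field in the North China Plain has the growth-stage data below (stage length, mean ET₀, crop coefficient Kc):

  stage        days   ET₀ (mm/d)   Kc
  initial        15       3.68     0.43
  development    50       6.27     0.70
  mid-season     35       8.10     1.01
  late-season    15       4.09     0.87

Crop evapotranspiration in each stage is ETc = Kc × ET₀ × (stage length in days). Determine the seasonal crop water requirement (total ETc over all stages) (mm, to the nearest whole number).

initial: 0.43 × 3.68 × 15 = 23.74 mm
development: 0.70 × 6.27 × 50 = 219.45 mm
mid-season: 1.01 × 8.10 × 35 = 286.34 mm
late-season: 0.87 × 4.09 × 15 = 53.37 mm
Seasonal total = 582.90 mm

583 mm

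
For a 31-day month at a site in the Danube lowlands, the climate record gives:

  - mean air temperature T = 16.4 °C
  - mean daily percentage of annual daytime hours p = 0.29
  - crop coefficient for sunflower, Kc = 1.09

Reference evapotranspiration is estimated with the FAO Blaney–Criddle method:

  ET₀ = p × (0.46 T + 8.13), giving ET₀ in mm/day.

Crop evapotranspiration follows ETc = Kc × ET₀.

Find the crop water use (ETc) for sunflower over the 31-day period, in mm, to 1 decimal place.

153.6 mm

ET₀ = 0.29 × (0.46 × 16.4 + 8.13) = 0.29 × 15.674 = 4.5455 mm/d
ETc = Kc × ET₀ = 1.09 × 4.5455 = 4.9546 mm/d
Over 31 days: 4.9546 × 31 = 153.593 mm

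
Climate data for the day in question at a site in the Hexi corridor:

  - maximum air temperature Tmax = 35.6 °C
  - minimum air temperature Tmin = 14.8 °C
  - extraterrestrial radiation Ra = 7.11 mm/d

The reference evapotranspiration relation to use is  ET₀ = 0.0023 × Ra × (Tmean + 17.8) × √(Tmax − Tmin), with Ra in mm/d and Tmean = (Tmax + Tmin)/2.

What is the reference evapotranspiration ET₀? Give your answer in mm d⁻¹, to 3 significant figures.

3.21 mm d⁻¹

Tmean = (35.6 + 14.8)/2 = 25.20 °C
ET₀ = 0.0023 × 7.11 × (25.20 + 17.8) × √20.8 = 0.0023 × 7.11 × 43.00 × 4.5607 = 3.2070 mm/d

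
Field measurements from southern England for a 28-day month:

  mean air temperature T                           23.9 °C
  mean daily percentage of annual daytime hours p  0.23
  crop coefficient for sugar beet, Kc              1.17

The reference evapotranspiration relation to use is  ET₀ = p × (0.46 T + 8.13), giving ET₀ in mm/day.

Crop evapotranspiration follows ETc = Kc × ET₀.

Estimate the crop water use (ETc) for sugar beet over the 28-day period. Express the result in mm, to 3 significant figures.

144 mm

ET₀ = 0.23 × (0.46 × 23.9 + 8.13) = 0.23 × 19.124 = 4.3985 mm/d
ETc = Kc × ET₀ = 1.17 × 4.3985 = 5.1462 mm/d
Over 28 days: 5.1462 × 28 = 144.094 mm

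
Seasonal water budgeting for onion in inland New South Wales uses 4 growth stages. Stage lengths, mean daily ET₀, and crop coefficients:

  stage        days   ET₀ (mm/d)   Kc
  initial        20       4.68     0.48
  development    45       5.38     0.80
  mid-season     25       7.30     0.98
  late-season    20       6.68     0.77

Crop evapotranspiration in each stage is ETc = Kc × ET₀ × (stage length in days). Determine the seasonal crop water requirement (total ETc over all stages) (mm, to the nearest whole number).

initial: 0.48 × 4.68 × 20 = 44.93 mm
development: 0.80 × 5.38 × 45 = 193.68 mm
mid-season: 0.98 × 7.30 × 25 = 178.85 mm
late-season: 0.77 × 6.68 × 20 = 102.87 mm
Seasonal total = 520.33 mm

520 mm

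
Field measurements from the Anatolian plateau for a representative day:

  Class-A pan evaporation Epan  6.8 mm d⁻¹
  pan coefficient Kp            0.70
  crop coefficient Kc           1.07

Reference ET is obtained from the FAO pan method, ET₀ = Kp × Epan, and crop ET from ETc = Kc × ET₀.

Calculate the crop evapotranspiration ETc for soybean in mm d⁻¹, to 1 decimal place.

5.1 mm d⁻¹

ET₀ = 0.70 × 6.8 = 4.7600 mm/d
ETc = Kc × ET₀ = 1.07 × 4.7600 = 5.0932 mm/d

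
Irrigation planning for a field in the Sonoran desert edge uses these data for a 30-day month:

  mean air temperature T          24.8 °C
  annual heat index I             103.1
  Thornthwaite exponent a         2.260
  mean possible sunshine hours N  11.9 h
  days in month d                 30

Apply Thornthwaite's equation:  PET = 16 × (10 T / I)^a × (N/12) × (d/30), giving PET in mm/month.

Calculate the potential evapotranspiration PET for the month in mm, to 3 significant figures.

10T/I = 10 × 24.8 / 103.1 = 2.4054
(10T/I)^a = 2.4054^2.260 = 7.2691
Uncorrected PET = 16 × 7.2691 = 116.306 mm
Correction = (N/12)(d/30) = (11.9/12)(30/30) = 0.9917
PET = 116.306 × 0.9917 = 115.341 mm/month

115 mm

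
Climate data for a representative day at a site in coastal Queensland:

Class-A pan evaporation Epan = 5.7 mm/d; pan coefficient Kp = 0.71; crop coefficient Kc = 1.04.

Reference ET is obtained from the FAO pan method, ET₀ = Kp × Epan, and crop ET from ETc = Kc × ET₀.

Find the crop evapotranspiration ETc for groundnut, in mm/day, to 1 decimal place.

4.2 mm/day

ET₀ = 0.71 × 5.7 = 4.0470 mm/d
ETc = Kc × ET₀ = 1.04 × 4.0470 = 4.2089 mm/d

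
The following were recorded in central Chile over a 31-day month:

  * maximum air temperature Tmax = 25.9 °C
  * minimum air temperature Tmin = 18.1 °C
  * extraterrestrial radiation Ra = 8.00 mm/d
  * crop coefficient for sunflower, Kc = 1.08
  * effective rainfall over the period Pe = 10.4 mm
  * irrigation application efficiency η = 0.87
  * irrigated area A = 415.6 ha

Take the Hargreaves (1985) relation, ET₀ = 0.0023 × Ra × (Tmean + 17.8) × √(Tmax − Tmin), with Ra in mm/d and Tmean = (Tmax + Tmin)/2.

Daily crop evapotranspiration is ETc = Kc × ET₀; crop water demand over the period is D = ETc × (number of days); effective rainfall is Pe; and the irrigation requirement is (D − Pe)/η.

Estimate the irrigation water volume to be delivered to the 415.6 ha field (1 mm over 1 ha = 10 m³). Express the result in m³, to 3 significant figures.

277000 m³

Tmean = (25.9 + 18.1)/2 = 22.00 °C
ET₀ = 0.0023 × 8.00 × (22.00 + 17.8) × √7.8 = 0.0023 × 8.00 × 39.80 × 2.7928 = 2.0452 mm/d
ETc = Kc × ET₀ = 1.08 × 2.0452 = 2.2088 mm/d
Crop demand D = ETc × 31 d = 2.2088 × 31 = 68.473 mm
D − Pe = 68.473 − 10.4 = 58.073 mm
Gross irrigation = 58.073 / 0.87 = 66.751 mm
Volume = 66.751 mm × 415.6 ha × 10 = 277417.2 m³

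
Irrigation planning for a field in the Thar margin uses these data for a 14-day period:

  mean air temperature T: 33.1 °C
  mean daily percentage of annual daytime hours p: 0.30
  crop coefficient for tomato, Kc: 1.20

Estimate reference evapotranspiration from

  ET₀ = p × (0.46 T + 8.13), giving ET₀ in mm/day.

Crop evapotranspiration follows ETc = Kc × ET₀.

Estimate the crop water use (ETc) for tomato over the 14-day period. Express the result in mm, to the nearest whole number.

ET₀ = 0.30 × (0.46 × 33.1 + 8.13) = 0.30 × 23.356 = 7.0068 mm/d
ETc = Kc × ET₀ = 1.20 × 7.0068 = 8.4082 mm/d
Over 14 days: 8.4082 × 14 = 117.715 mm

118 mm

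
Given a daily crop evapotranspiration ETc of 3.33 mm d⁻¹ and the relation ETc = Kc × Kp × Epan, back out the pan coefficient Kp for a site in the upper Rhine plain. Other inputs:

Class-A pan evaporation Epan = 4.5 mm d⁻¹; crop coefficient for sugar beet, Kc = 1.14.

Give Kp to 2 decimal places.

ETc = Kc × Kp × Epan  ⇒  Kp = ETc / (Kc × Epan)
Kp = 3.33 / (1.14 × 4.5) = 3.33 / 5.130 = 0.6491

0.65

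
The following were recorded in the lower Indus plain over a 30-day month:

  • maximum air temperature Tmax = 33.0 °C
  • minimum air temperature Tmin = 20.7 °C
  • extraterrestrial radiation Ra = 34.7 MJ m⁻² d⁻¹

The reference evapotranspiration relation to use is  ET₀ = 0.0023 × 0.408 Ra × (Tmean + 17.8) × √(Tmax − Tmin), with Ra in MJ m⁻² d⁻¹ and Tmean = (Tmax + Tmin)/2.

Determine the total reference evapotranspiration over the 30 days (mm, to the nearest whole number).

153 mm

Tmean = (33.0 + 20.7)/2 = 26.85 °C
0.408 Ra = 0.408 × 34.7 = 14.1576 mm/d equivalent
ET₀ = 0.0023 × 14.1576 × (26.85 + 17.8) × √12.3 = 0.0023 × 14.1576 × 44.65 × 3.5071 = 5.0990 mm/d
Over 30 days: 5.0990 × 30 = 152.970 mm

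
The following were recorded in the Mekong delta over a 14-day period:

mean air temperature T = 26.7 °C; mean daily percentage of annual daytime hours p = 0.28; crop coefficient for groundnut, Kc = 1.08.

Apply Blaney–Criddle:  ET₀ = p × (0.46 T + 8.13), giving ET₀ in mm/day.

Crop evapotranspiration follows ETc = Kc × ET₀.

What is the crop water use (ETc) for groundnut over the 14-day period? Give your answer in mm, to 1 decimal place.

86.4 mm

ET₀ = 0.28 × (0.46 × 26.7 + 8.13) = 0.28 × 20.412 = 5.7154 mm/d
ETc = Kc × ET₀ = 1.08 × 5.7154 = 6.1726 mm/d
Over 14 days: 6.1726 × 14 = 86.416 mm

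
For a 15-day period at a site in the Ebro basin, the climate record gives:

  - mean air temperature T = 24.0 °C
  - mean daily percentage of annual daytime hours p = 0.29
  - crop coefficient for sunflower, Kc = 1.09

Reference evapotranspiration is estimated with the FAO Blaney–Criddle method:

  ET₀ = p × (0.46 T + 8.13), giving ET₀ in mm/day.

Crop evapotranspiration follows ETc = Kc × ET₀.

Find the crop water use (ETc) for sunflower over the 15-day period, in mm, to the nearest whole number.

91 mm

ET₀ = 0.29 × (0.46 × 24.0 + 8.13) = 0.29 × 19.170 = 5.5593 mm/d
ETc = Kc × ET₀ = 1.09 × 5.5593 = 6.0596 mm/d
Over 15 days: 6.0596 × 15 = 90.894 mm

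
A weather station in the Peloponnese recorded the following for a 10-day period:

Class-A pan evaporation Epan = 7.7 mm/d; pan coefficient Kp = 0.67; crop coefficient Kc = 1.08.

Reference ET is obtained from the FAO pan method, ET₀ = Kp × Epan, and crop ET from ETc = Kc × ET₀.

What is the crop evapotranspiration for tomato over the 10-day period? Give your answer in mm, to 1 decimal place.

55.7 mm

ET₀ = 0.67 × 7.7 = 5.1590 mm/d
ETc = Kc × ET₀ = 1.08 × 5.1590 = 5.5717 mm/d
Over 10 days: 5.5717 × 10 = 55.717 mm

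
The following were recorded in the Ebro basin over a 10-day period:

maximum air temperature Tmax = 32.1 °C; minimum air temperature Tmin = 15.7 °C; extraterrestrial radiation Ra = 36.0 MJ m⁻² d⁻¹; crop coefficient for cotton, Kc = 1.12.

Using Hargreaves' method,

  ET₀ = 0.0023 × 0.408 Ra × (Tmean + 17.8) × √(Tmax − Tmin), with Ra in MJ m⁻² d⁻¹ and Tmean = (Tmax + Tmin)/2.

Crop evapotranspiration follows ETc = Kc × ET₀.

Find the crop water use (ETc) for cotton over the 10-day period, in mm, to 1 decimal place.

Tmean = (32.1 + 15.7)/2 = 23.90 °C
0.408 Ra = 0.408 × 36.0 = 14.6880 mm/d equivalent
ET₀ = 0.0023 × 14.6880 × (23.90 + 17.8) × √16.4 = 0.0023 × 14.6880 × 41.70 × 4.0497 = 5.7049 mm/d
ETc = Kc × ET₀ = 1.12 × 5.7049 = 6.3895 mm/d
Over 10 days: 6.3895 × 10 = 63.895 mm

63.9 mm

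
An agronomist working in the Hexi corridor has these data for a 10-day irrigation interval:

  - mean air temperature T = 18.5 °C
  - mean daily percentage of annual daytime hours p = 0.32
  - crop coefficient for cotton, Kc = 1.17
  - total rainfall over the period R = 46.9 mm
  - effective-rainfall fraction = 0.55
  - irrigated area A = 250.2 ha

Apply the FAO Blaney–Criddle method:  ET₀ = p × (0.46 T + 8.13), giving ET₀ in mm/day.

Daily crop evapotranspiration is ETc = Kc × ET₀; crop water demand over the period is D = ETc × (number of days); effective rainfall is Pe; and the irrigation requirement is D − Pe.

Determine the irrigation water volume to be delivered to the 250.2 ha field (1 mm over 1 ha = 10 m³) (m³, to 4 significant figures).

91340 m³

ET₀ = 0.32 × (0.46 × 18.5 + 8.13) = 0.32 × 16.640 = 5.3248 mm/d
ETc = Kc × ET₀ = 1.17 × 5.3248 = 6.2300 mm/d
Crop demand D = ETc × 10 d = 6.2300 × 10 = 62.300 mm
Pe = 0.55 × 46.9 = 25.795 mm
D − Pe = 62.300 − 25.795 = 36.505 mm
Volume = 36.505 mm × 250.2 ha × 10 = 91335.5 m³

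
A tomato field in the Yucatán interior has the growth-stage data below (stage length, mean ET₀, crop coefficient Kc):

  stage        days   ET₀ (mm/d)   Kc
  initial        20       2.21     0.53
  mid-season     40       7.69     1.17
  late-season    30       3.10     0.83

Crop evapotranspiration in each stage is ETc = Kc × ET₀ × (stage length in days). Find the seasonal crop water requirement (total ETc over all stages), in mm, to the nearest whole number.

initial: 0.53 × 2.21 × 20 = 23.43 mm
mid-season: 1.17 × 7.69 × 40 = 359.89 mm
late-season: 0.83 × 3.10 × 30 = 77.19 mm
Seasonal total = 460.51 mm

461 mm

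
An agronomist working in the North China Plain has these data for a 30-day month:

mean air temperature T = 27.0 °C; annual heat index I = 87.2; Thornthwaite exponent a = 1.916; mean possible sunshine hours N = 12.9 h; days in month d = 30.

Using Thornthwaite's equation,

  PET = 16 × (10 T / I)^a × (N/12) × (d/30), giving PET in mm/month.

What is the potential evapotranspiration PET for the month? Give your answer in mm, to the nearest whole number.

10T/I = 10 × 27.0 / 87.2 = 3.0963
(10T/I)^a = 3.0963^1.916 = 8.7188
Uncorrected PET = 16 × 8.7188 = 139.501 mm
Correction = (N/12)(d/30) = (12.9/12)(30/30) = 1.0750
PET = 139.501 × 1.0750 = 149.964 mm/month

150 mm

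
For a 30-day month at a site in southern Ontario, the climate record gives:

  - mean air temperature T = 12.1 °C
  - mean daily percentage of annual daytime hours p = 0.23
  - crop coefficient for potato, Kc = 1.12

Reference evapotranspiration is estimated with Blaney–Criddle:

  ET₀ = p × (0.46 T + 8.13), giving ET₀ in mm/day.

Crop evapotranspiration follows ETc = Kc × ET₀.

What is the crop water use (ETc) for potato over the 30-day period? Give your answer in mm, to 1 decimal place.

105.8 mm

ET₀ = 0.23 × (0.46 × 12.1 + 8.13) = 0.23 × 13.696 = 3.1501 mm/d
ETc = Kc × ET₀ = 1.12 × 3.1501 = 3.5281 mm/d
Over 30 days: 3.5281 × 30 = 105.843 mm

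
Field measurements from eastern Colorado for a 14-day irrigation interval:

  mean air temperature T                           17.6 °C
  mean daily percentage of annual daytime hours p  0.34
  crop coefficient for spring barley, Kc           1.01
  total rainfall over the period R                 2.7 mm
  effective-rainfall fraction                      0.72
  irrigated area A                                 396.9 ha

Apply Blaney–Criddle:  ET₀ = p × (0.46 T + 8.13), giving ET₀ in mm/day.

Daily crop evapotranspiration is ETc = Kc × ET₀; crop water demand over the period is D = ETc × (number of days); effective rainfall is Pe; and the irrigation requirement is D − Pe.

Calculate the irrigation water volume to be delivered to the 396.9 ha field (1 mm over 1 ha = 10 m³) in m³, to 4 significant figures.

ET₀ = 0.34 × (0.46 × 17.6 + 8.13) = 0.34 × 16.226 = 5.5168 mm/d
ETc = Kc × ET₀ = 1.01 × 5.5168 = 5.5720 mm/d
Crop demand D = ETc × 14 d = 5.5720 × 14 = 78.008 mm
Pe = 0.72 × 2.7 = 1.944 mm
D − Pe = 78.008 − 1.944 = 76.064 mm
Volume = 76.064 mm × 396.9 ha × 10 = 301898.0 m³

301900 m³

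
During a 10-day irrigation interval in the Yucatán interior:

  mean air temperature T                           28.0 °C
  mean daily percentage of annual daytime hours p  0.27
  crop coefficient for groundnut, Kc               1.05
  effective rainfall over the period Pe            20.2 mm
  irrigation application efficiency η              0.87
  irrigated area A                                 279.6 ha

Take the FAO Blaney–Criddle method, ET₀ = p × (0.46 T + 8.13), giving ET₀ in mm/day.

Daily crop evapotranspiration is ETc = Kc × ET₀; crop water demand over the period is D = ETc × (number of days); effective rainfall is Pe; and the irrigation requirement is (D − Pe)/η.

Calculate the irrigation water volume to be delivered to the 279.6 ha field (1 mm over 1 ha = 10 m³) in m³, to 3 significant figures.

ET₀ = 0.27 × (0.46 × 28.0 + 8.13) = 0.27 × 21.010 = 5.6727 mm/d
ETc = Kc × ET₀ = 1.05 × 5.6727 = 5.9563 mm/d
Crop demand D = ETc × 10 d = 5.9563 × 10 = 59.563 mm
D − Pe = 59.563 − 20.2 = 39.363 mm
Gross irrigation = 39.363 / 0.87 = 45.245 mm
Volume = 45.245 mm × 279.6 ha × 10 = 126505.0 m³

127000 m³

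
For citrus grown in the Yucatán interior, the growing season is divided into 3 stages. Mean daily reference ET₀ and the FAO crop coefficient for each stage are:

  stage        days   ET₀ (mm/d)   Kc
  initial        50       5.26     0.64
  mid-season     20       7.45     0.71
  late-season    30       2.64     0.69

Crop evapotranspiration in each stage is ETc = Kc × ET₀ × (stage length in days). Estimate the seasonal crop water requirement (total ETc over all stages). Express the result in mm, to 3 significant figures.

329 mm

initial: 0.64 × 5.26 × 50 = 168.32 mm
mid-season: 0.71 × 7.45 × 20 = 105.79 mm
late-season: 0.69 × 2.64 × 30 = 54.65 mm
Seasonal total = 328.76 mm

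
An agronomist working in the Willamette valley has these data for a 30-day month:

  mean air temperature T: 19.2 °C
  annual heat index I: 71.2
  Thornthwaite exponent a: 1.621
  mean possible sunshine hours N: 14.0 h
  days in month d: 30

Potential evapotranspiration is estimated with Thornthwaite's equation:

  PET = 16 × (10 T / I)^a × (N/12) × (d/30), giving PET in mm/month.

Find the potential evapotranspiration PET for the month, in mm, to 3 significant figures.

10T/I = 10 × 19.2 / 71.2 = 2.6966
(10T/I)^a = 2.6966^1.621 = 4.9929
Uncorrected PET = 16 × 4.9929 = 79.886 mm
Correction = (N/12)(d/30) = (14.0/12)(30/30) = 1.1667
PET = 79.886 × 1.1667 = 93.203 mm/month

93.2 mm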